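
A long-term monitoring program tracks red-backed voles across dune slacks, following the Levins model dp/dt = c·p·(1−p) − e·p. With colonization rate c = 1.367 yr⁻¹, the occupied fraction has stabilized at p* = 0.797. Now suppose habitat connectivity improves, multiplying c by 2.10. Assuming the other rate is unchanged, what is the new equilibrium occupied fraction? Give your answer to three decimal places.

Balance c(1−p*) = e gives e = 1.367×(1 − 0.79700) = 0.27750.
New p* = 1 − e/c = 1 − 0.27750/2.87070 = 0.90333.

0.903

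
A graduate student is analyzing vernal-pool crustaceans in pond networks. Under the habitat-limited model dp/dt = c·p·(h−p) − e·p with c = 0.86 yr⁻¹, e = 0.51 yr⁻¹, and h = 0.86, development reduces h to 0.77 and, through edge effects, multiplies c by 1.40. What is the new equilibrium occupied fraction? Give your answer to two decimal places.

Before: p* = h − e/c = 0.86 − 0.51/0.86 = 0.86 − 0.5930 = 0.2670.
After: c = 1.204, e = 0.51, h = 0.77; p* = 0.77 − 0.51/1.204 = 0.3464.

0.35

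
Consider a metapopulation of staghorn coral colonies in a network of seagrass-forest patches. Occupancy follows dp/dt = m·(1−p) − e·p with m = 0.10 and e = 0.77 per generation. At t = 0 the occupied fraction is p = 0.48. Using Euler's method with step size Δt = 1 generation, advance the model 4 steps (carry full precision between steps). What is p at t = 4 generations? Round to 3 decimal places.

0.115

Update rule: p ← p + [m·(1−p) − e·p]·Δt with Δt = 1.
  1  |  dp/dt·Δt = -0.317600  |  p_1 = 0.162400
  2  |  dp/dt·Δt = -0.041288  |  p_2 = 0.121112
  3  |  dp/dt·Δt = -0.005367  |  p_3 = 0.115745
  4  |  dp/dt·Δt = -0.000698  |  p_4 = 0.115047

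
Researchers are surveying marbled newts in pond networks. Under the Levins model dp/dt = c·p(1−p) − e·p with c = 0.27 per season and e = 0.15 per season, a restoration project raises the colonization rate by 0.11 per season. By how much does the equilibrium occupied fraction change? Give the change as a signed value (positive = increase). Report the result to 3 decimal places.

0.161

Before: p* = 1 − 0.15/0.27 = 0.4444.
After the change, c = 0.38, e = 0.15, so p* = 1 − 0.15/0.38 = 0.6053.
Δp* = 0.6053 − 0.4444 = +0.1608.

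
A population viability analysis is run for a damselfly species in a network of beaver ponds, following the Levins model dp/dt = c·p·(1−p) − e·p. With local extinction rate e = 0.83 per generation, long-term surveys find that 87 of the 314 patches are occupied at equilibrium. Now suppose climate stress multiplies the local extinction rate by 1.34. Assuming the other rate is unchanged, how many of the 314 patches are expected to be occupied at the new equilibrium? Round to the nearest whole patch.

10

Observed p* = 87/314 = 0.27707.
Balance c(1−p*) = e gives c = e/(1 − 0.27707) = 0.83/0.72293 = 1.14811.
New p* = 1 − e/c = 1 − 1.11220/1.14811 = 0.03128.
Expected occupied = 314 × 0.03128 = 9.82 ≈ 10.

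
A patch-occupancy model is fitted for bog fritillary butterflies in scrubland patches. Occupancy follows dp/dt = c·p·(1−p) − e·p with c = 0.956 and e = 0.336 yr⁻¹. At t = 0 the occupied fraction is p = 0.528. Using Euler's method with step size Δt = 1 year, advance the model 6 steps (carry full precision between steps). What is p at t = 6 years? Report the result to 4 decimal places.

0.6479

Update rule: p ← p + [c·p·(1−p) − e·p]·Δt with Δt = 1.
step 1: Δp = +0.06084, p = 0.58884
step 2: Δp = +0.03360, p = 0.62245
step 3: Δp = +0.01552, p = 0.63797
step 4: Δp = +0.00644, p = 0.64441
step 5: Δp = +0.00254, p = 0.64695
step 6: Δp = +0.00098, p = 0.64793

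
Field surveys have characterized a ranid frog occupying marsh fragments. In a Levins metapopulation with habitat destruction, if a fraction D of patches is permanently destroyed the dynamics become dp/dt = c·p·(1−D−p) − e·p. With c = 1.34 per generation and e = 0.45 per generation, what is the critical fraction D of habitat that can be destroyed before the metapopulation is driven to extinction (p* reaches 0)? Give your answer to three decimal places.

The nontrivial equilibrium is p* = (1−D) − e/c; extinction occurs when this hits zero.
So D_crit = 1 − e/c = 1 − 0.45/1.34 = 1 − 0.3358 = 0.6642.
Note this equals the original equilibrium occupancy — the Levins extinction-debt result.

0.664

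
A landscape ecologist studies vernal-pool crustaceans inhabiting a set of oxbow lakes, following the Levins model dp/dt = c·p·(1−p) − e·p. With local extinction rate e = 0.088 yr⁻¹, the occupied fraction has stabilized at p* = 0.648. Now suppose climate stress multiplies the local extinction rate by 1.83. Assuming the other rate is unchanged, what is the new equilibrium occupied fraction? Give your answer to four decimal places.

0.3558

Balance c(1−p*) = e gives c = e/(1 − 0.64800) = 0.088/0.35200 = 0.25000.
New p* = 1 − e/c = 1 − 0.16104/0.25000 = 0.35584.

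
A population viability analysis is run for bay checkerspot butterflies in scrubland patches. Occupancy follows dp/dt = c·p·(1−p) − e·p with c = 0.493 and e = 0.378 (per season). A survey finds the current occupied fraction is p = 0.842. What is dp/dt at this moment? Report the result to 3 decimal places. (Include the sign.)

Colonization term: c·p·(1−p) = 0.493×0.842×0.1580 = 0.06559.
Extinction term: e·p = 0.31828.
dp/dt = 0.06559 − 0.31828 = -0.25269.

-0.253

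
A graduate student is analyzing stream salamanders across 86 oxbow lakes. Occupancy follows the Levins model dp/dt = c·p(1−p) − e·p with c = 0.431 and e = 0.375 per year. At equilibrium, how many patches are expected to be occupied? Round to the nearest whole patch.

p* = 1 − e/c = 1 − 0.375/0.431 = 0.1299.
Expected occupied patches = N × p* = 86 × 0.1299 = 11.17 ≈ 11.

11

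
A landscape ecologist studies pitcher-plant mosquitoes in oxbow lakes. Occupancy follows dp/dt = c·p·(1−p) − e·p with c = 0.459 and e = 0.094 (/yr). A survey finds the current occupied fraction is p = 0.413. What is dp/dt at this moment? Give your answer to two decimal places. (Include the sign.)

0.07

Colonization term: c·p·(1−p) = 0.459×0.413×0.5870 = 0.11128.
Extinction term: e·p = 0.03882.
dp/dt = 0.11128 − 0.03882 = 0.07245.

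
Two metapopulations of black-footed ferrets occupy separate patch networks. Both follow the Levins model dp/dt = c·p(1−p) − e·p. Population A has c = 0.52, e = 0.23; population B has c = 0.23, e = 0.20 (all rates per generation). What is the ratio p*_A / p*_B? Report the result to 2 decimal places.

A: p*_A = 1 − 0.23/0.52 = 0.5577.
B: p*_B = 1 − 0.20/0.23 = 0.1304.
p*_A / p*_B = 0.5577/0.1304 = 4.2756.

4.28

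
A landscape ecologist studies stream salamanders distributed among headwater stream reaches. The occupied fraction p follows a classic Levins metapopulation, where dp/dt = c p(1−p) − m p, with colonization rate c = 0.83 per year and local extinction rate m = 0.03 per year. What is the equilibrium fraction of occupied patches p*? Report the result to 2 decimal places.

At equilibrium, colonization balances extinction: c·p*·(1−p*) = m·p*.
So p* = 1 − m/c = 1 − 0.03/0.83 = 1 − 0.0361 = 0.9639.

0.96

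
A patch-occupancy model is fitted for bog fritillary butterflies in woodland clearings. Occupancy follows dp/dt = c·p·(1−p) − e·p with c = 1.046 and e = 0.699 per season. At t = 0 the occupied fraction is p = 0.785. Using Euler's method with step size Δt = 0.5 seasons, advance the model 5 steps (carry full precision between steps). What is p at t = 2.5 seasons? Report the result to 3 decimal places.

Update rule: p ← p + [c·p·(1−p) − e·p]·Δt with Δt = 0.5.
  1  |  dp/dt·Δt = -0.186088  |  p_1 = 0.598912
  2  |  dp/dt·Δt = -0.083686  |  p_2 = 0.515225
  3  |  dp/dt·Δt = -0.049442  |  p_3 = 0.465783
  4  |  dp/dt·Δt = -0.032653  |  p_4 = 0.433129
  5  |  dp/dt·Δt = -0.022967  |  p_5 = 0.410162

0.410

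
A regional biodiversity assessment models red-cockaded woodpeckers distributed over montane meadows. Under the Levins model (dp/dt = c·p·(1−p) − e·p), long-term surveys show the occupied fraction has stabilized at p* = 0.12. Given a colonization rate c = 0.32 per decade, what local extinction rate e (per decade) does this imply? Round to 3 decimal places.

At equilibrium c(1−p*) = e.
e = 0.32 × (1 − 0.12) = 0.32 × 0.8800 = 0.2816.

0.282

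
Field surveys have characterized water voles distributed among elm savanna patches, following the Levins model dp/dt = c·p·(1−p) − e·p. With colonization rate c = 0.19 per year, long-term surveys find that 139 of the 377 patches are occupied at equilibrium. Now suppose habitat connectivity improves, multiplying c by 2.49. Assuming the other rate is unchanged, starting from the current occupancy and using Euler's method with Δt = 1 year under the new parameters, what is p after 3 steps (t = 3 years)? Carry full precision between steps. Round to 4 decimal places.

Observed p* = 139/377 = 0.36870.
Balance c(1−p*) = e gives e = 0.19×(1 − 0.36870) = 0.11995.
Starting from p₀ = 0.36870; update p ← p + (dp/dt)·Δt with the new parameters.
t = 1: p = 0.36870 + (+0.06589) = 0.43459
t = 2: p = 0.43459 + (+0.06412) = 0.49872
t = 3: p = 0.49872 + (+0.05845) = 0.55717

0.5572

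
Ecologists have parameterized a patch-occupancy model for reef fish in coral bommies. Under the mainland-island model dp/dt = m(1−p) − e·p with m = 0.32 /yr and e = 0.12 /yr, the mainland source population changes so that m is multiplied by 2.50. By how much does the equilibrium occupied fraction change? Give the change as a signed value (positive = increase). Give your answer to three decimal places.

Before: p* = 0.32/(0.32+0.12) = 0.7273.
After: m = 0.8, e = 0.12; p* = 0.8/0.9200 = 0.8696.
Δp* = 0.8696 − 0.7273 = +0.1423.

0.142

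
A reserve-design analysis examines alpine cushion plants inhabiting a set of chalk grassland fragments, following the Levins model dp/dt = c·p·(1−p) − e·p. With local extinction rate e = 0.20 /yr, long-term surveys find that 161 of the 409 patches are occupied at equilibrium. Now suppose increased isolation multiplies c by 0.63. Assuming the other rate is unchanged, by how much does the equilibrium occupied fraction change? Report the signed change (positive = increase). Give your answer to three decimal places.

-0.356

Observed p* = 161/409 = 0.39364.
Balance c(1−p*) = e gives c = e/(1 − 0.39364) = 0.20/0.60636 = 0.32984.
New p* = 1 − e/c = 1 − 0.20000/0.20780 = 0.03754.
Δp* = 0.03754 − 0.39364 = -0.35610.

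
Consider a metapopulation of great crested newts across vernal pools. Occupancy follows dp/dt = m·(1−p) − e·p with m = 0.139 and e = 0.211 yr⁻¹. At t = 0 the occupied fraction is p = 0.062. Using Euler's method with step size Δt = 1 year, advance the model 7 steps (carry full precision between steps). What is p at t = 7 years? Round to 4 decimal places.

0.3807

Update rule: p ← p + [m·(1−p) − e·p]·Δt with Δt = 1.
step 1: Δp = +0.11730, p = 0.17930
step 2: Δp = +0.07625, p = 0.25555
step 3: Δp = +0.04956, p = 0.30510
step 4: Δp = +0.03221, p = 0.33732
step 5: Δp = +0.02094, p = 0.35826
step 6: Δp = +0.01361, p = 0.37187
step 7: Δp = +0.00885, p = 0.38071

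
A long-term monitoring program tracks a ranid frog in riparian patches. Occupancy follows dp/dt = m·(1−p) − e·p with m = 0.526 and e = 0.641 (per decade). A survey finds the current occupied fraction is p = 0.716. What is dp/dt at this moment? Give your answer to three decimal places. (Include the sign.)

-0.310

Colonization term: m·(1−p) = 0.526×0.2840 = 0.14938.
Extinction term: e·p = 0.45896.
dp/dt = 0.14938 − 0.45896 = -0.30957.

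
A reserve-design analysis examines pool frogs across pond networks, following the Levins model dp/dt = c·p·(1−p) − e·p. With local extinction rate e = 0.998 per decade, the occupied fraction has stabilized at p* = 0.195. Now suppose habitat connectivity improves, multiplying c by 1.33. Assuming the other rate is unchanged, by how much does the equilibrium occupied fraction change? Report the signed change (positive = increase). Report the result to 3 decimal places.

Balance c(1−p*) = e gives c = e/(1 − 0.19500) = 0.998/0.80500 = 1.23975.
New p* = 1 − e/c = 1 − 0.99800/1.64887 = 0.39474.
Δp* = 0.39474 − 0.19500 = +0.19974.

0.200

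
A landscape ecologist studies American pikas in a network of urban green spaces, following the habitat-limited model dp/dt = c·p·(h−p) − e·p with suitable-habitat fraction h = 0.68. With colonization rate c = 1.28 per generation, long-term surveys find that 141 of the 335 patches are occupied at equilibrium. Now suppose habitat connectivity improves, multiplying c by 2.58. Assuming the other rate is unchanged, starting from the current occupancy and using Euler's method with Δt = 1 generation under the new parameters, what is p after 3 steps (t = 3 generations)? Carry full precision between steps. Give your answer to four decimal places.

Observed p* = 141/335 = 0.42090.
Balance c(h−p*) = e gives e = 1.28×(0.68 − 0.42090) = 0.33165.
Starting from p₀ = 0.42090; update p ← p + (dp/dt)·Δt with the new parameters.
  1  |  dp/dt·Δt = +0.220555  |  p_1 = 0.641450
  2  |  dp/dt·Δt = -0.131078  |  p_2 = 0.510372
  3  |  dp/dt·Δt = +0.116633  |  p_3 = 0.627005

0.6270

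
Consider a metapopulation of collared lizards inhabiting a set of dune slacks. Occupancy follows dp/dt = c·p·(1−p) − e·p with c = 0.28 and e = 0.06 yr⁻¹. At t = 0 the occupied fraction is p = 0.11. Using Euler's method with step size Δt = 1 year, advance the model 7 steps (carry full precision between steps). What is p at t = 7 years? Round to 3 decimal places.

Update rule: p ← p + [c·p·(1−p) − e·p]·Δt with Δt = 1.
step 1: Δp = +0.02081, p = 0.13081
step 2: Δp = +0.02399, p = 0.15480
step 3: Δp = +0.02735, p = 0.18215
step 4: Δp = +0.03078, p = 0.21293
step 5: Δp = +0.03415, p = 0.24708
step 6: Δp = +0.03726, p = 0.28434
step 7: Δp = +0.03992, p = 0.32426

0.324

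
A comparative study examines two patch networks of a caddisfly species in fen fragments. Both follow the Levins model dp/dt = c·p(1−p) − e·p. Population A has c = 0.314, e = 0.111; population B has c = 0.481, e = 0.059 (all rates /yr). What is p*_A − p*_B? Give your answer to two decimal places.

-0.23

A: p*_A = 1 − 0.111/0.314 = 0.6465.
B: p*_B = 1 − 0.059/0.481 = 0.8773.
p*_A − p*_B = 0.6465 − 0.8773 = -0.2308.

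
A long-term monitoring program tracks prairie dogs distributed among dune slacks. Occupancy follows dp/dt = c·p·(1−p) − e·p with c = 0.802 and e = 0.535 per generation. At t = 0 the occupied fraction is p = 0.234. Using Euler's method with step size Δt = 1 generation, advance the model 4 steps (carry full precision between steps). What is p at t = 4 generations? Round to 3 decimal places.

Update rule: p ← p + [c·p·(1−p) − e·p]·Δt with Δt = 1.
step 1: Δp = +0.01856, p = 0.25256
step 2: Δp = +0.01628, p = 0.26884
step 3: Δp = +0.01382, p = 0.28266
step 4: Δp = +0.01139, p = 0.29405

0.294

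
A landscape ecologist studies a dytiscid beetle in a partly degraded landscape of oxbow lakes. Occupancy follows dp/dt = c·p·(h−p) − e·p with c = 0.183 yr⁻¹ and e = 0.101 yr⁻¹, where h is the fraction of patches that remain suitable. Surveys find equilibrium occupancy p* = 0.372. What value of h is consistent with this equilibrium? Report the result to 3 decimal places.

0.924

At equilibrium c(h−p*) = e, so h = p* + e/c.
h = 0.372 + 0.101/0.183 = 0.372 + 0.5519 = 0.9239.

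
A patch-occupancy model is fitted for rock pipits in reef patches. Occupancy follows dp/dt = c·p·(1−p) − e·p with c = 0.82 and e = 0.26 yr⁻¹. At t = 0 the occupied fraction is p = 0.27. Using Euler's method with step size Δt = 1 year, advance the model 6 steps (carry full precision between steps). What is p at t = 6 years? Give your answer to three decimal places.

Update rule: p ← p + [c·p·(1−p) − e·p]·Δt with Δt = 1.
t = 1: p = 0.27000 + (+0.09142) = 0.36142
t = 2: p = 0.36142 + (+0.09528) = 0.45671
t = 3: p = 0.45671 + (+0.08472) = 0.54142
t = 4: p = 0.54142 + (+0.06282) = 0.60425
t = 5: p = 0.60425 + (+0.03898) = 0.64323
t = 6: p = 0.64323 + (+0.02094) = 0.66417

0.664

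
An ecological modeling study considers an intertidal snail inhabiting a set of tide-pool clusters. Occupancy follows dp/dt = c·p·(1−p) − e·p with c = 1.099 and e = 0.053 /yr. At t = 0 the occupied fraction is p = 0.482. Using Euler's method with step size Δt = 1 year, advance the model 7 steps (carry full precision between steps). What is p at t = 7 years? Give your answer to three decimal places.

0.952

Update rule: p ← p + [c·p·(1−p) − e·p]·Δt with Δt = 1.
step 1: Δp = +0.24885, p = 0.73085
step 2: Δp = +0.17745, p = 0.90830
step 3: Δp = +0.04340, p = 0.95170
step 4: Δp = +0.00008, p = 0.95178
step 5: Δp = -0.00000, p = 0.95177
step 6: Δp = +0.00000, p = 0.95177
step 7: Δp = -0.00000, p = 0.95177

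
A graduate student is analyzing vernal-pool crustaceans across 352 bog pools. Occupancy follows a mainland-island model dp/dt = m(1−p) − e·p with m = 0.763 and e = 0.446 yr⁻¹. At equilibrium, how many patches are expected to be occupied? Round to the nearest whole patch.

222

p* = m/(m+e) = 0.763/1.2090 = 0.6311.
Expected occupied patches = N × p* = 352 × 0.6311 = 222.15 ≈ 222.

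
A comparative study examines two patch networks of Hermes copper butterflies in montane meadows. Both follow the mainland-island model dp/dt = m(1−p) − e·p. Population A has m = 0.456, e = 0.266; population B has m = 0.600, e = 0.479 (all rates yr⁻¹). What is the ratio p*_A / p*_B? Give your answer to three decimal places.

A: p*_A = m/(m+e) = 0.456/0.7220 = 0.6316.
B: p*_B = 0.600/1.0790 = 0.5561.
p*_A / p*_B = 0.6316/0.5561 = 1.1358.

1.136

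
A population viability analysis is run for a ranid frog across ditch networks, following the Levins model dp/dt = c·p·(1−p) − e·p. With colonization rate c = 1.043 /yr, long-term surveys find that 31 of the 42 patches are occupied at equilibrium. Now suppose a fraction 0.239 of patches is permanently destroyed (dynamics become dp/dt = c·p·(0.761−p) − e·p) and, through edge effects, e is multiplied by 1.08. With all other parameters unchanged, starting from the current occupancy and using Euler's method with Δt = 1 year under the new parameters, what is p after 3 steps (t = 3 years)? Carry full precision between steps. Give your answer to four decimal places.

Observed p* = 31/42 = 0.73810.
Balance c(1−p*) = e gives e = 1.043×(1 − 0.73810) = 0.27317.
Starting from p₀ = 0.73810; update p ← p + (dp/dt)·Δt with the new parameters.
step 1: Δp = -0.20012, p = 0.53798
step 2: Δp = -0.03357, p = 0.50440
step 3: Δp = -0.01382, p = 0.49059

0.4906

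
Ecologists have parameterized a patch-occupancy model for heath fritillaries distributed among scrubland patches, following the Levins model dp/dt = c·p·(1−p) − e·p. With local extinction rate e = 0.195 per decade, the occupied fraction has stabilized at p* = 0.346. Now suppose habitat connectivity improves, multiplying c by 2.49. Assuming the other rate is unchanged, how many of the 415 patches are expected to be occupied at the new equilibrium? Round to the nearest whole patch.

Balance c(1−p*) = e gives c = e/(1 − 0.34600) = 0.195/0.65400 = 0.29817.
New p* = 1 − e/c = 1 − 0.19500/0.74244 = 0.73735.
Expected occupied = 415 × 0.73735 = 306.00 ≈ 306.

306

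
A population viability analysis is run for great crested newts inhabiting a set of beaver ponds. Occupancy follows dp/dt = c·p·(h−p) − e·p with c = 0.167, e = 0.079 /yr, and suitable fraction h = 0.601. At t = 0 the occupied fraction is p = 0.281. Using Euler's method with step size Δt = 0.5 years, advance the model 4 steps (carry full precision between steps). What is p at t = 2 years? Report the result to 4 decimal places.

Update rule: p ← p + [c·p·(h−p) − e·p]·Δt with Δt = 0.5.
step 1: Δp = -0.00359, p = 0.27741
step 2: Δp = -0.00346, p = 0.27395
step 3: Δp = -0.00334, p = 0.27061
step 4: Δp = -0.00322, p = 0.26738

0.2674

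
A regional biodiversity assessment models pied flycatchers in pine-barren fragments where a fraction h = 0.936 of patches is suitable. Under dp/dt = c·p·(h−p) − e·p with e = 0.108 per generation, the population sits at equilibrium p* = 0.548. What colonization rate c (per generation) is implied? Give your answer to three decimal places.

0.278

At equilibrium c(h−p*) = e, so c = e/(h−p*).
c = 0.108/(0.936 − 0.548) = 0.108/0.3880 = 0.2784.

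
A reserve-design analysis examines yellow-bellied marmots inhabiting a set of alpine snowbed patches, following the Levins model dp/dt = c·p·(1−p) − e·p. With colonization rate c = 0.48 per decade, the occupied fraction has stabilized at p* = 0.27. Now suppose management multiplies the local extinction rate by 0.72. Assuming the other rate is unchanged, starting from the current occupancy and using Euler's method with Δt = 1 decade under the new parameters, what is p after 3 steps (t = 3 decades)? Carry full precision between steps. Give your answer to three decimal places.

Balance c(1−p*) = e gives e = 0.48×(1 − 0.27000) = 0.35040.
Starting from p₀ = 0.27000; update p ← p + (dp/dt)·Δt with the new parameters.
step 1: Δp = +0.02649, p = 0.29649
step 2: Δp = +0.02532, p = 0.32181
step 3: Δp = +0.02357, p = 0.34538

0.345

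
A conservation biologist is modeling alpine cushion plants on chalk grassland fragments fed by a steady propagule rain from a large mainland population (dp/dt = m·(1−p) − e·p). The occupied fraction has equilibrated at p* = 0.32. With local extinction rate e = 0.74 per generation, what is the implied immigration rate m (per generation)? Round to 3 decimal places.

0.348

At equilibrium m(1−p*) = e·p*, so m = e·p*/(1−p*).
m = 0.74 × 0.32 / 0.6800 = 0.2368/0.6800 = 0.3482.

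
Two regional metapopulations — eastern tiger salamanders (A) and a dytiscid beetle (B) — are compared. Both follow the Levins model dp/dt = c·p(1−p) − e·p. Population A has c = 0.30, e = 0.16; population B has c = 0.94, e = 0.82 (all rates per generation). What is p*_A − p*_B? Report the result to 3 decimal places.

0.339

A: p*_A = 1 − 0.16/0.30 = 0.4667.
B: p*_B = 1 − 0.82/0.94 = 0.1277.
p*_A − p*_B = 0.4667 − 0.1277 = 0.3390.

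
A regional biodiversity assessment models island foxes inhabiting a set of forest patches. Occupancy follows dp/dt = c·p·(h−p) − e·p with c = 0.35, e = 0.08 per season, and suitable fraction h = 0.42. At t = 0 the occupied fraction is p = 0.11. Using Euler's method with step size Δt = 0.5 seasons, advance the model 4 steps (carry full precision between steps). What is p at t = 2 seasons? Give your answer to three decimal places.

Update rule: p ← p + [c·p·(h−p) − e·p]·Δt with Δt = 0.5.
t = 0.5: p = 0.11000 + (+0.00157) = 0.11157
t = 1: p = 0.11157 + (+0.00156) = 0.11313
t = 1.5: p = 0.11313 + (+0.00155) = 0.11468
t = 2: p = 0.11468 + (+0.00154) = 0.11622

0.116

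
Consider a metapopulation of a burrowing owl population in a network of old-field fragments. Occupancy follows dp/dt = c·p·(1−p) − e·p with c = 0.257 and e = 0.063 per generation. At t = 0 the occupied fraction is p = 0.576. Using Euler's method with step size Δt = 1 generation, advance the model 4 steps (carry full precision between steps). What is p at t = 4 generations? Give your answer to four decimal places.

Update rule: p ← p + [c·p·(1−p) − e·p]·Δt with Δt = 1.
t = 1: p = 0.57600 + (+0.02648) = 0.60248
t = 2: p = 0.60248 + (+0.02359) = 0.62607
t = 3: p = 0.62607 + (+0.02072) = 0.64680
t = 4: p = 0.64680 + (+0.01796) = 0.66476

0.6648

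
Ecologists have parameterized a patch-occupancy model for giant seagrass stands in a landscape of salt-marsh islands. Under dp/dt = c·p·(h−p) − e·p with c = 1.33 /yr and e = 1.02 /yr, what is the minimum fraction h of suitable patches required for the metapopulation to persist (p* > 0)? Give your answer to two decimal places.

p* = h − e/c is positive only when h > e/c.
h_min = e/c = 1.02/1.33 = 0.7669.

0.77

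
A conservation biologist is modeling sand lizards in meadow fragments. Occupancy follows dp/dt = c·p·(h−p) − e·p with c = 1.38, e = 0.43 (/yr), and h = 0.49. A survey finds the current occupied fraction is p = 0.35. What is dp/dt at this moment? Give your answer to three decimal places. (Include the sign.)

Colonization term: c·p·(h−p) = 1.38×0.35×0.1400 = 0.06762.
Extinction term: e·p = 0.15050.
dp/dt = 0.06762 − 0.15050 = -0.08288.

-0.083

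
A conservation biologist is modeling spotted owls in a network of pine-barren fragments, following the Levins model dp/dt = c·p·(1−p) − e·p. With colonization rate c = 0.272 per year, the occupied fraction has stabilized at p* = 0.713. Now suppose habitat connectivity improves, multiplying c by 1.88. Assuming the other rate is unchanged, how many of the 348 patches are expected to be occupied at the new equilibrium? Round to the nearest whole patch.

295

Balance c(1−p*) = e gives e = 0.272×(1 − 0.71300) = 0.07806.
New p* = 1 − e/c = 1 − 0.07806/0.51136 = 0.84735.
Expected occupied = 348 × 0.84735 = 294.88 ≈ 295.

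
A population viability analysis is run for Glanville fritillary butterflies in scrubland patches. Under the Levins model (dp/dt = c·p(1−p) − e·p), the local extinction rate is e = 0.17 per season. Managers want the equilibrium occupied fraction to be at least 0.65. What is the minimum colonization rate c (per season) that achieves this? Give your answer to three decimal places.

p* = 1 − e/c ≥ 0.65 requires e/c ≤ 0.3500, i.e. c ≥ e/0.3500.
c_min = 0.17/0.3500 = 0.4857.

0.486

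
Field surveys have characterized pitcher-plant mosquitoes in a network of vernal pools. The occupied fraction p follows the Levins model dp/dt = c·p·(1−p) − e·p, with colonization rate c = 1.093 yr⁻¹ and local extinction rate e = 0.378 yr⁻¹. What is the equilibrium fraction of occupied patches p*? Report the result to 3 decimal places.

0.654

Setting dp/dt = 0 and dividing through by p* gives c·(1−p*) = e.
So p* = 1 − e/c = 1 − 0.378/1.093 = 1 − 0.3458 = 0.6542.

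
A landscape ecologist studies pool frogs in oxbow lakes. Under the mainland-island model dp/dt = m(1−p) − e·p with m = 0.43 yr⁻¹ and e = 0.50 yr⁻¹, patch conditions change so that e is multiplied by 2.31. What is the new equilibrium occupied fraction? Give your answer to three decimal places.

Before: p* = 0.43/(0.43+0.50) = 0.4624.
After: m = 0.43, e = 1.155; p* = 0.43/1.5850 = 0.2713.

0.271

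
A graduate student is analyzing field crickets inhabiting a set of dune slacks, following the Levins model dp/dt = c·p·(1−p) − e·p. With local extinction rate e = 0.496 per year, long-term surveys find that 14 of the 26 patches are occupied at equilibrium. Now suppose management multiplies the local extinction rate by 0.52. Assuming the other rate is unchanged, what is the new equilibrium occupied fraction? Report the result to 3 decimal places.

Observed p* = 14/26 = 0.53846.
Balance c(1−p*) = e gives c = e/(1 − 0.53846) = 0.496/0.46154 = 1.07466.
New p* = 1 − e/c = 1 − 0.25792/1.07466 = 0.76000.

0.760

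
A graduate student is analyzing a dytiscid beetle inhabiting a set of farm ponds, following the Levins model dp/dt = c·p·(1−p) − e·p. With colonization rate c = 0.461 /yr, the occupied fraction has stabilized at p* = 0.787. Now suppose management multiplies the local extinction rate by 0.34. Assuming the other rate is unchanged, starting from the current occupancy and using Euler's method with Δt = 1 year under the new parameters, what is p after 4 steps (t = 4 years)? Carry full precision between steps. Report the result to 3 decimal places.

Balance c(1−p*) = e gives e = 0.461×(1 − 0.78700) = 0.09819.
Starting from p₀ = 0.78700; update p ← p + (dp/dt)·Δt with the new parameters.
step 1: Δp = +0.05100, p = 0.83800
step 2: Δp = +0.03461, p = 0.87261
step 3: Δp = +0.02211, p = 0.89472
step 4: Δp = +0.01355, p = 0.90827

0.908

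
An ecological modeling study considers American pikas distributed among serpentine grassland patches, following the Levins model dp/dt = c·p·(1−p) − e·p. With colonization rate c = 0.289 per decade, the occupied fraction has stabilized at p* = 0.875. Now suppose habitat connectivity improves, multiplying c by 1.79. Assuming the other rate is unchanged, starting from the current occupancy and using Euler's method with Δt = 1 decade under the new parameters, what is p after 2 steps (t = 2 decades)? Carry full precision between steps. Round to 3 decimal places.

0.914

Balance c(1−p*) = e gives e = 0.289×(1 − 0.87500) = 0.03612.
Starting from p₀ = 0.87500; update p ← p + (dp/dt)·Δt with the new parameters.
  1  |  dp/dt·Δt = +0.024971  |  p_1 = 0.899971
  2  |  dp/dt·Δt = +0.014058  |  p_2 = 0.914030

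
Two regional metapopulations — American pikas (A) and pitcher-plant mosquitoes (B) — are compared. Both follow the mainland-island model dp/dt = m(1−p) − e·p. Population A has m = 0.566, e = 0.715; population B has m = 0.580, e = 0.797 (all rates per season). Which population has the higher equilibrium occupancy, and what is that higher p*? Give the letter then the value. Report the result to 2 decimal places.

A, 0.44

A: p*_A = m/(m+e) = 0.566/1.2810 = 0.4418.
B: p*_B = 0.580/1.3770 = 0.4212.
A is higher at 0.4418.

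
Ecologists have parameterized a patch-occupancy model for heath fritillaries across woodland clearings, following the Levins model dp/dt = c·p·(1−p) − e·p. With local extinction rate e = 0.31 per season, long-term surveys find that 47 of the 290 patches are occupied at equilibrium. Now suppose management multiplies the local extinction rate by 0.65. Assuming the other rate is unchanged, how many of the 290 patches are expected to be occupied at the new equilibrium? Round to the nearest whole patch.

Observed p* = 47/290 = 0.16207.
Balance c(1−p*) = e gives c = e/(1 − 0.16207) = 0.31/0.83793 = 0.36996.
New p* = 1 − e/c = 1 − 0.20150/0.36996 = 0.45535.
Expected occupied = 290 × 0.45535 = 132.05 ≈ 132.

132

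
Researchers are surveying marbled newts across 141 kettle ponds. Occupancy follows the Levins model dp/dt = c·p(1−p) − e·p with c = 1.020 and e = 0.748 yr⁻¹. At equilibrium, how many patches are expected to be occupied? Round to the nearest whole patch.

p* = 1 − e/c = 1 − 0.748/1.020 = 0.2667.
Expected occupied patches = N × p* = 141 × 0.2667 = 37.60 ≈ 38.

38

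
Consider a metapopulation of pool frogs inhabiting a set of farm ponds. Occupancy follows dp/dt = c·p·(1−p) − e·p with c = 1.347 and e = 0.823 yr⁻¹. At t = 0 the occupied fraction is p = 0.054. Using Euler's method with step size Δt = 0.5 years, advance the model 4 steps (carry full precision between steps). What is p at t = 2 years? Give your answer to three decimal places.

0.116

Update rule: p ← p + [c·p·(1−p) − e·p]·Δt with Δt = 0.5.
  1  |  dp/dt·Δt = +0.012184  |  p_1 = 0.066184
  2  |  dp/dt·Δt = +0.014390  |  p_2 = 0.080574
  3  |  dp/dt·Δt = +0.016738  |  p_3 = 0.097312
  4  |  dp/dt·Δt = +0.019118  |  p_4 = 0.116430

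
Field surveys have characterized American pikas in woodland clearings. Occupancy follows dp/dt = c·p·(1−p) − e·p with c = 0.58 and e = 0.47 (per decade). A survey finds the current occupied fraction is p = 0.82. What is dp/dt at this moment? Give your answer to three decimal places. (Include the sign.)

Colonization term: c·p·(1−p) = 0.58×0.82×0.1800 = 0.08561.
Extinction term: e·p = 0.38540.
dp/dt = 0.08561 − 0.38540 = -0.29979.

-0.300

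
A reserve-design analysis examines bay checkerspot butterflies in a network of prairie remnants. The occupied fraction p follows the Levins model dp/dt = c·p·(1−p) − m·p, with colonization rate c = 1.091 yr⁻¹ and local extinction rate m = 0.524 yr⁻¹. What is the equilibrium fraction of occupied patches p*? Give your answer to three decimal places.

0.520

At equilibrium, colonization balances extinction: c·p*·(1−p*) = m·p*.
So p* = 1 − m/c = 1 − 0.524/1.091 = 1 − 0.4803 = 0.5197.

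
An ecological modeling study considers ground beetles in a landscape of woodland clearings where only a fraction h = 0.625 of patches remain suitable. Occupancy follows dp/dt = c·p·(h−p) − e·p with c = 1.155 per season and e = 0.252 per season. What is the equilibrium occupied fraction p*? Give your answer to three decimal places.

0.407

Setting dp/dt = 0 and dividing by p* gives c·(h−p*) = e.
So p* = h − e/c = 0.625 − 0.252/1.155 = 0.625 − 0.2182 = 0.4068.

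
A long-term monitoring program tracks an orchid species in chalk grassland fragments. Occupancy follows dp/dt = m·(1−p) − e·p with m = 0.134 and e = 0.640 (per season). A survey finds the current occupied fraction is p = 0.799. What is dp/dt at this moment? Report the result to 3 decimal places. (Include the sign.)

Colonization term: m·(1−p) = 0.134×0.2010 = 0.02693.
Extinction term: e·p = 0.51136.
dp/dt = 0.02693 − 0.51136 = -0.48443.

-0.484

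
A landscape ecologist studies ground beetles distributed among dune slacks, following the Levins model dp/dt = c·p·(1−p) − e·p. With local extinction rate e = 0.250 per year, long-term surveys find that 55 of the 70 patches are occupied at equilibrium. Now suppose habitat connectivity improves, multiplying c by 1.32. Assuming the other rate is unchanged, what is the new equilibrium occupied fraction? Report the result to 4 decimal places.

Observed p* = 55/70 = 0.78571.
Balance c(1−p*) = e gives c = e/(1 − 0.78571) = 0.250/0.21429 = 1.16664.
New p* = 1 − e/c = 1 − 0.25000/1.53996 = 0.83766.

0.8377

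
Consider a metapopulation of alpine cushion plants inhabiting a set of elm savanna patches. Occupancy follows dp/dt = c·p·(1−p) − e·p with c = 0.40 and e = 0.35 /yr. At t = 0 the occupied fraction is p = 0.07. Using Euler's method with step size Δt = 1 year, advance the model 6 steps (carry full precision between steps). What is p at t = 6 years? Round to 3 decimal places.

Update rule: p ← p + [c·p·(1−p) − e·p]·Δt with Δt = 1.
p: 0.07000 → 0.07154  (Δp = +0.00154)
p: 0.07154 → 0.07307  (Δp = +0.00153)
p: 0.07307 → 0.07459  (Δp = +0.00152)
p: 0.07459 → 0.07609  (Δp = +0.00150)
p: 0.07609 → 0.07758  (Δp = +0.00149)
p: 0.07758 → 0.07905  (Δp = +0.00147)

0.079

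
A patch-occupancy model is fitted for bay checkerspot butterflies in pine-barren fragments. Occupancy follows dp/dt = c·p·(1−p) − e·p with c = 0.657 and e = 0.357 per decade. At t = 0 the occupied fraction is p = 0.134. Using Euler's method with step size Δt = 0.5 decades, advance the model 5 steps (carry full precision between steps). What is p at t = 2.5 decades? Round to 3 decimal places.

0.212

Update rule: p ← p + [c·p·(1−p) − e·p]·Δt with Δt = 0.5.
  1  |  dp/dt·Δt = +0.014201  |  p_1 = 0.148201
  2  |  dp/dt·Δt = +0.015015  |  p_2 = 0.163217
  3  |  dp/dt·Δt = +0.015731  |  p_3 = 0.178948
  4  |  dp/dt·Δt = +0.016323  |  p_4 = 0.195271
  5  |  dp/dt·Δt = +0.016765  |  p_5 = 0.212036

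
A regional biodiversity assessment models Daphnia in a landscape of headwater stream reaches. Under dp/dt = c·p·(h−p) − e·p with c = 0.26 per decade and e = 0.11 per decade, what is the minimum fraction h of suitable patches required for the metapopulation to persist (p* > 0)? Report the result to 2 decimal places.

p* = h − e/c is positive only when h > e/c.
h_min = e/c = 0.11/0.26 = 0.4231.

0.42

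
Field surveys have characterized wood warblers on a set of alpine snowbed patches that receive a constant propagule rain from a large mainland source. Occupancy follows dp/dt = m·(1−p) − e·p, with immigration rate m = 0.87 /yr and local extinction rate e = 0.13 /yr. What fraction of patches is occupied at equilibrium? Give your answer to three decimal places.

At equilibrium the propagule rain into empty patches balances local extinction: m(1−p*) = e·p*.
p* = m/(m+e) = 0.87/(0.87+0.13) = 0.87/1.0000 = 0.8700.

0.870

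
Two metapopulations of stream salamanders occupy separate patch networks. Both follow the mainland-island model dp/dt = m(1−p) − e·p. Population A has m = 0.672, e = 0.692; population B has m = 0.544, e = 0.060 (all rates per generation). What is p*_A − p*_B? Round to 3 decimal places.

A: p*_A = m/(m+e) = 0.672/1.3640 = 0.4927.
B: p*_B = 0.544/0.6040 = 0.9007.
p*_A − p*_B = 0.4927 − 0.9007 = -0.4080.

-0.408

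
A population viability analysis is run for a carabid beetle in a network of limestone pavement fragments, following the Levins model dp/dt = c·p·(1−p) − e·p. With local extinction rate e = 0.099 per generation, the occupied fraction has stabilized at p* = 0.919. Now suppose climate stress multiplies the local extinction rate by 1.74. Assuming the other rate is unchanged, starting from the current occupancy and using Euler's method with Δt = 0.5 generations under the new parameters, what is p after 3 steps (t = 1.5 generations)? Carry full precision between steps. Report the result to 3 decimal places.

Balance c(1−p*) = e gives c = e/(1 − 0.91900) = 0.099/0.08100 = 1.22222.
Starting from p₀ = 0.91900; update p ← p + (dp/dt)·Δt with the new parameters.
t = 0.5: p = 0.91900 + (-0.03366) = 0.88534
t = 1: p = 0.88534 + (-0.01422) = 0.87112
t = 1.5: p = 0.87112 + (-0.00642) = 0.86470

0.865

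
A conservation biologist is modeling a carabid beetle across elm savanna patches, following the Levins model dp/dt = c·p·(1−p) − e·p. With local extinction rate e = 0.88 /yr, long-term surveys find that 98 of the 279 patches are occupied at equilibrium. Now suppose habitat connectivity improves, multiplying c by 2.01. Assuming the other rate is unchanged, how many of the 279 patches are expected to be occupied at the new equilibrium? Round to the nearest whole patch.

Observed p* = 98/279 = 0.35125.
Balance c(1−p*) = e gives c = e/(1 − 0.35125) = 0.88/0.64875 = 1.35645.
New p* = 1 − e/c = 1 − 0.88000/2.72646 = 0.67724.
Expected occupied = 279 × 0.67724 = 188.95 ≈ 189.

189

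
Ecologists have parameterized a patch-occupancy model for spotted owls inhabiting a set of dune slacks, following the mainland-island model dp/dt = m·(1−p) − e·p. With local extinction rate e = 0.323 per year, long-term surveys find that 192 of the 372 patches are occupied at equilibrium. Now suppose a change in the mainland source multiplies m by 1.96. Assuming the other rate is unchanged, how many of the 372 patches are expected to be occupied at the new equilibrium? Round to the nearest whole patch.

252

Observed p* = 192/372 = 0.51613.
Balance m(1−p*) = e·p* gives m = e·p*/(1−p*) = 0.323×0.51613/0.48387 = 0.34453.
New p* = m/(m+e) = 0.67528/(0.67528+0.32300) = 0.67644.
Expected occupied = 372 × 0.67644 = 251.64 ≈ 252.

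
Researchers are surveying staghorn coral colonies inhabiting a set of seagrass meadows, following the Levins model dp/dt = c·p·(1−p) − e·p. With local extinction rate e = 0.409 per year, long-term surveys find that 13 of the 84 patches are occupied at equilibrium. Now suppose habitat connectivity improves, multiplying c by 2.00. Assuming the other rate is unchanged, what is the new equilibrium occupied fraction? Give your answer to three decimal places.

0.577

Observed p* = 13/84 = 0.15476.
Balance c(1−p*) = e gives c = e/(1 − 0.15476) = 0.409/0.84524 = 0.48389.
New p* = 1 − e/c = 1 − 0.40900/0.96778 = 0.57738.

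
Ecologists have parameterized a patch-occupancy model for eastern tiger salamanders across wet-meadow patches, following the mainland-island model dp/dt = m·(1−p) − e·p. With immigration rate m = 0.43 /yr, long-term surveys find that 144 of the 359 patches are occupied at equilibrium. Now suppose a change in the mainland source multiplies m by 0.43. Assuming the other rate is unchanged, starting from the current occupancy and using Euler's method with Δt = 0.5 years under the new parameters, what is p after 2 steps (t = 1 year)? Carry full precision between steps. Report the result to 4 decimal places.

0.2847

Observed p* = 144/359 = 0.40111.
Balance m(1−p*) = e·p* gives e = m(1−p*)/p* = 0.43×0.59889/0.40111 = 0.64201.
Starting from p₀ = 0.40111; update p ← p + (dp/dt)·Δt with the new parameters.
  1  |  dp/dt·Δt = -0.073393  |  p_1 = 0.327721
  2  |  dp/dt·Δt = -0.043048  |  p_2 = 0.284672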